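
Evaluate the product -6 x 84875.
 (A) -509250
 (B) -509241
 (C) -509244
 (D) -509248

-6 * 84875 = -509250
A) -509250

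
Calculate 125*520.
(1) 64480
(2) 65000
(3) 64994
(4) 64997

125 * 520 = 65000
2) 65000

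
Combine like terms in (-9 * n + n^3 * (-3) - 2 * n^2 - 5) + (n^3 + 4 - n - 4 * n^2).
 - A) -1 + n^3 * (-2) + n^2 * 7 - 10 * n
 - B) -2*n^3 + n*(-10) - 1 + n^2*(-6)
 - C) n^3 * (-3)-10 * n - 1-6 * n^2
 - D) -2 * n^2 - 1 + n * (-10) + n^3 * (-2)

Adding the polynomials and combining like terms:
(-9*n + n^3*(-3) - 2*n^2 - 5) + (n^3 + 4 - n - 4*n^2)
= -2*n^3 + n*(-10) - 1 + n^2*(-6)
B) -2*n^3 + n*(-10) - 1 + n^2*(-6)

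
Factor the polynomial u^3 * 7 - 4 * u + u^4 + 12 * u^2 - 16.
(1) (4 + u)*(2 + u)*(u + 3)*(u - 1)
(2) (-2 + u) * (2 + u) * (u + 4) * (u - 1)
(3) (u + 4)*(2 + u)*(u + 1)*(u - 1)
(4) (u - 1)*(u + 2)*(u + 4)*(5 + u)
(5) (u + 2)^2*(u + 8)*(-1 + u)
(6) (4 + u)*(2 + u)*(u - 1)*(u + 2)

We need to factor u^3 * 7 - 4 * u + u^4 + 12 * u^2 - 16.
The factored form is (4 + u)*(2 + u)*(u - 1)*(u + 2).
6) (4 + u)*(2 + u)*(u - 1)*(u + 2)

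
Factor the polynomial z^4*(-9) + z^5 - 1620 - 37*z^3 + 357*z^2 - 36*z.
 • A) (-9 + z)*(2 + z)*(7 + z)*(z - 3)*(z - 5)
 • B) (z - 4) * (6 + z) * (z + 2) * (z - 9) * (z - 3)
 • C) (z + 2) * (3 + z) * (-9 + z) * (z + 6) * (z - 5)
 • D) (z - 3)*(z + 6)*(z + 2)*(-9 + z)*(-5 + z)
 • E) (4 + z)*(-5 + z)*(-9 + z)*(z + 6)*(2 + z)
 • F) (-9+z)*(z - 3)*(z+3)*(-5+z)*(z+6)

We need to factor z^4*(-9) + z^5 - 1620 - 37*z^3 + 357*z^2 - 36*z.
The factored form is (z - 3)*(z + 6)*(z + 2)*(-9 + z)*(-5 + z).
D) (z - 3)*(z + 6)*(z + 2)*(-9 + z)*(-5 + z)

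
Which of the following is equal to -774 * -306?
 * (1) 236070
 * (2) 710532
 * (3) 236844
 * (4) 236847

-774 * -306 = 236844
3) 236844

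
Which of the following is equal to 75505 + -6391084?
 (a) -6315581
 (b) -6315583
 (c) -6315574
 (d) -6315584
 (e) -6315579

75505 + -6391084 = -6315579
e) -6315579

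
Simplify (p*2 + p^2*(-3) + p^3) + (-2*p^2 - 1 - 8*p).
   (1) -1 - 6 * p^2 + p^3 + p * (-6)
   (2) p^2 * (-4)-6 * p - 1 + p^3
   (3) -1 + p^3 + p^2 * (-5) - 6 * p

Adding the polynomials and combining like terms:
(p*2 + p^2*(-3) + p^3) + (-2*p^2 - 1 - 8*p)
= -1 + p^3 + p^2 * (-5) - 6 * p
3) -1 + p^3 + p^2 * (-5) - 6 * p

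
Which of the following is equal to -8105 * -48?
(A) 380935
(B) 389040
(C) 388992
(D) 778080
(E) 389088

-8105 * -48 = 389040
B) 389040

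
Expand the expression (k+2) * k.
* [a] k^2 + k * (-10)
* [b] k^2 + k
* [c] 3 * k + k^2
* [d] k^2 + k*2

Expanding (k+2) * k:
= k^2 + k*2
d) k^2 + k*2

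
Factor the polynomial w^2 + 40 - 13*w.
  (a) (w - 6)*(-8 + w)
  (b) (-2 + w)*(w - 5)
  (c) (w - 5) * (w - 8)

We need to factor w^2 + 40 - 13*w.
The factored form is (w - 5) * (w - 8).
c) (w - 5) * (w - 8)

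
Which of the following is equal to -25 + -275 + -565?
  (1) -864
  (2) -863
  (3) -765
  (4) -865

First: -25 + -275 = -300
Then: -300 + -565 = -865
4) -865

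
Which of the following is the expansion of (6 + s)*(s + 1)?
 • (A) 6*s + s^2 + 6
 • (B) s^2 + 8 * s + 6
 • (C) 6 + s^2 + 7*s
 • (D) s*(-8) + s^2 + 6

Expanding (6 + s)*(s + 1):
= 6 + s^2 + 7*s
C) 6 + s^2 + 7*s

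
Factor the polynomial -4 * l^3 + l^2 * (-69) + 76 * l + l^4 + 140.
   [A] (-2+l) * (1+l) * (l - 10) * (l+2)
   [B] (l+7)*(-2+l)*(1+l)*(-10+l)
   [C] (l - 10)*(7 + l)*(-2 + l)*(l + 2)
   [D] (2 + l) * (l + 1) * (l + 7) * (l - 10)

We need to factor -4 * l^3 + l^2 * (-69) + 76 * l + l^4 + 140.
The factored form is (l+7)*(-2+l)*(1+l)*(-10+l).
B) (l+7)*(-2+l)*(1+l)*(-10+l)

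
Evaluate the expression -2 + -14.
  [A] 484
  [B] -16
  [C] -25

-2 + -14 = -16
B) -16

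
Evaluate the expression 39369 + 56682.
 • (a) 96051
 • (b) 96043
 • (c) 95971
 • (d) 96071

39369 + 56682 = 96051
a) 96051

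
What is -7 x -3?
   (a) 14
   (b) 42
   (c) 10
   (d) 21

-7 * -3 = 21
d) 21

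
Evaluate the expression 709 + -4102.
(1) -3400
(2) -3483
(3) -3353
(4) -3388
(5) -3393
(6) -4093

709 + -4102 = -3393
5) -3393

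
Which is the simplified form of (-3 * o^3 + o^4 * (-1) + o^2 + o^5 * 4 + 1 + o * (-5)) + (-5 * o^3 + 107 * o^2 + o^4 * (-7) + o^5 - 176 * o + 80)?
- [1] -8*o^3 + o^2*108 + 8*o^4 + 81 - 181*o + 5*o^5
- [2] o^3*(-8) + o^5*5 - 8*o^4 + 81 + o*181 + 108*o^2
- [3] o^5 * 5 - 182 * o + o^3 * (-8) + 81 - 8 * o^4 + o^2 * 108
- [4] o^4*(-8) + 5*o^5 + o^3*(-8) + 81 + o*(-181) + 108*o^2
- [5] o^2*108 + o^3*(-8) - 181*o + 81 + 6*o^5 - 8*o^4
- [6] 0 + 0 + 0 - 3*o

Adding the polynomials and combining like terms:
(-3*o^3 + o^4*(-1) + o^2 + o^5*4 + 1 + o*(-5)) + (-5*o^3 + 107*o^2 + o^4*(-7) + o^5 - 176*o + 80)
= o^4*(-8) + 5*o^5 + o^3*(-8) + 81 + o*(-181) + 108*o^2
4) o^4*(-8) + 5*o^5 + o^3*(-8) + 81 + o*(-181) + 108*o^2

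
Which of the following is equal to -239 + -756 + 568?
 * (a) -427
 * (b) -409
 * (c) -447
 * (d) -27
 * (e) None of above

First: -239 + -756 = -995
Then: -995 + 568 = -427
a) -427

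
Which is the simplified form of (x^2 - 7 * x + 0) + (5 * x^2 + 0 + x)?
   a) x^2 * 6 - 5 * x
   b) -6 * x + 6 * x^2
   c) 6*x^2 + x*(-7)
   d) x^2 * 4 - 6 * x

Adding the polynomials and combining like terms:
(x^2 - 7*x + 0) + (5*x^2 + 0 + x)
= -6 * x + 6 * x^2
b) -6 * x + 6 * x^2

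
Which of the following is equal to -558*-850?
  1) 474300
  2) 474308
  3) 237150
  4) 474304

-558 * -850 = 474300
1) 474300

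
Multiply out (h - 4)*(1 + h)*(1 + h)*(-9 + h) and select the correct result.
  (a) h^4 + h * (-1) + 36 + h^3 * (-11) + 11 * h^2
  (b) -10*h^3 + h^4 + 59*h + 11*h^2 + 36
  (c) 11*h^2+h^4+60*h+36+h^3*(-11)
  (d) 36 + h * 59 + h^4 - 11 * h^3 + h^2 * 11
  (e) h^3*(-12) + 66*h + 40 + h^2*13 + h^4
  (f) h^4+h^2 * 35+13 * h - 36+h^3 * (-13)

Expanding (h - 4)*(1 + h)*(1 + h)*(-9 + h):
= 36 + h * 59 + h^4 - 11 * h^3 + h^2 * 11
d) 36 + h * 59 + h^4 - 11 * h^3 + h^2 * 11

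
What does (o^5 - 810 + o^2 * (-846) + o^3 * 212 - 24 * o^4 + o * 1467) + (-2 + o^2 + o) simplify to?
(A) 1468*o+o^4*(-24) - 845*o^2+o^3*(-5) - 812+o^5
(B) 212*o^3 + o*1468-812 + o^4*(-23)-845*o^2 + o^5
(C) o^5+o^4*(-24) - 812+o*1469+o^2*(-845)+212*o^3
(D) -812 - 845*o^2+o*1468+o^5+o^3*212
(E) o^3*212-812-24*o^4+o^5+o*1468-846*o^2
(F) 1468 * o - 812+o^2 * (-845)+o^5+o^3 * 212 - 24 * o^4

Adding the polynomials and combining like terms:
(o^5 - 810 + o^2*(-846) + o^3*212 - 24*o^4 + o*1467) + (-2 + o^2 + o)
= 1468 * o - 812+o^2 * (-845)+o^5+o^3 * 212 - 24 * o^4
F) 1468 * o - 812+o^2 * (-845)+o^5+o^3 * 212 - 24 * o^4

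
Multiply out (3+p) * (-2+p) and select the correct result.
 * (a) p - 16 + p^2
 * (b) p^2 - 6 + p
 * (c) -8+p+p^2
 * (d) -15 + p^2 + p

Expanding (3+p) * (-2+p):
= p^2 - 6 + p
b) p^2 - 6 + p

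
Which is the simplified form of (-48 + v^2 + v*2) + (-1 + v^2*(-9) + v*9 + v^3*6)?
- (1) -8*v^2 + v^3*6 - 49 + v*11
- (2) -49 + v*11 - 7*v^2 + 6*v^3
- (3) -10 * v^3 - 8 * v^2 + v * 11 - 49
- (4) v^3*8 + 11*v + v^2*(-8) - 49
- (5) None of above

Adding the polynomials and combining like terms:
(-48 + v^2 + v*2) + (-1 + v^2*(-9) + v*9 + v^3*6)
= -8*v^2 + v^3*6 - 49 + v*11
1) -8*v^2 + v^3*6 - 49 + v*11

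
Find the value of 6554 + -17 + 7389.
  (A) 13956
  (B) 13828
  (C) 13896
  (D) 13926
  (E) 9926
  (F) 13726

First: 6554 + -17 = 6537
Then: 6537 + 7389 = 13926
D) 13926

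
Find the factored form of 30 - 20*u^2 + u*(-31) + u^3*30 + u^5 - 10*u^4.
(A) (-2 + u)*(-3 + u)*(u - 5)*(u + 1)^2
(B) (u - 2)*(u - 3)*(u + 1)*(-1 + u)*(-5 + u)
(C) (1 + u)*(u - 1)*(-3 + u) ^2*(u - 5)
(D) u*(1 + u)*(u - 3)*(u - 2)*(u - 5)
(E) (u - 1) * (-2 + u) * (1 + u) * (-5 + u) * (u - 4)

We need to factor 30 - 20*u^2 + u*(-31) + u^3*30 + u^5 - 10*u^4.
The factored form is (u - 2)*(u - 3)*(u + 1)*(-1 + u)*(-5 + u).
B) (u - 2)*(u - 3)*(u + 1)*(-1 + u)*(-5 + u)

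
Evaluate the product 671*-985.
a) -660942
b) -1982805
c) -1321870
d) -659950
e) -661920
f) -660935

671 * -985 = -660935
f) -660935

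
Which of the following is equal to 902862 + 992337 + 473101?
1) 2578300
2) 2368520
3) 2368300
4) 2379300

First: 902862 + 992337 = 1895199
Then: 1895199 + 473101 = 2368300
3) 2368300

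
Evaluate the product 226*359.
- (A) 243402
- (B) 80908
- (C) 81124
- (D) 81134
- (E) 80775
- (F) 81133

226 * 359 = 81134
D) 81134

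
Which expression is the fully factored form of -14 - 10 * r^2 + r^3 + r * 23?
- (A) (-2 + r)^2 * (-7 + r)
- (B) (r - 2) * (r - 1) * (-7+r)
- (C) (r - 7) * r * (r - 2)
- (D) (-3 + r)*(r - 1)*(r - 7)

We need to factor -14 - 10 * r^2 + r^3 + r * 23.
The factored form is (r - 2) * (r - 1) * (-7+r).
B) (r - 2) * (r - 1) * (-7+r)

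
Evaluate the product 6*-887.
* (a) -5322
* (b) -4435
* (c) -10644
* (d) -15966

6 * -887 = -5322
a) -5322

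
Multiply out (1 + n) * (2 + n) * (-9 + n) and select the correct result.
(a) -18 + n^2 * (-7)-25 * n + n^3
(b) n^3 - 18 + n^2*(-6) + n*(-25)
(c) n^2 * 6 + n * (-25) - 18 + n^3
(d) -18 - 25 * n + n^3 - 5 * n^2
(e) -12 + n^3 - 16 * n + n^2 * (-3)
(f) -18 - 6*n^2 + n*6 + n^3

Expanding (1 + n) * (2 + n) * (-9 + n):
= n^3 - 18 + n^2*(-6) + n*(-25)
b) n^3 - 18 + n^2*(-6) + n*(-25)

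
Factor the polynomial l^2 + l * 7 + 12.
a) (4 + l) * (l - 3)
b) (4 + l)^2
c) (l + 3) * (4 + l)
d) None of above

We need to factor l^2 + l * 7 + 12.
The factored form is (l + 3) * (4 + l).
c) (l + 3) * (4 + l)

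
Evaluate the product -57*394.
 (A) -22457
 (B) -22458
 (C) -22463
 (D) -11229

-57 * 394 = -22458
B) -22458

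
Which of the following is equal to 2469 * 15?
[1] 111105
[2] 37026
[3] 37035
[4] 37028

2469 * 15 = 37035
3) 37035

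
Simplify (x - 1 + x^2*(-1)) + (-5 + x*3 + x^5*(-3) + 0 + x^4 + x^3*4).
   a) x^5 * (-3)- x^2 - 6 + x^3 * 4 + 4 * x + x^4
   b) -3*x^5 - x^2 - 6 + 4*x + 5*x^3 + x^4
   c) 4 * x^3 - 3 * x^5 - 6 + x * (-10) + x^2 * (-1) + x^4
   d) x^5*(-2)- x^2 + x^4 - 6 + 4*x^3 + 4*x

Adding the polynomials and combining like terms:
(x - 1 + x^2*(-1)) + (-5 + x*3 + x^5*(-3) + 0 + x^4 + x^3*4)
= x^5 * (-3)- x^2 - 6 + x^3 * 4 + 4 * x + x^4
a) x^5 * (-3)- x^2 - 6 + x^3 * 4 + 4 * x + x^4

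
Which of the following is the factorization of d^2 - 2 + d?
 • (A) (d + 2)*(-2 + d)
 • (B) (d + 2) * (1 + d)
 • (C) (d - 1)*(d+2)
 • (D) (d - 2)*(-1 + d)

We need to factor d^2 - 2 + d.
The factored form is (d - 1)*(d+2).
C) (d - 1)*(d+2)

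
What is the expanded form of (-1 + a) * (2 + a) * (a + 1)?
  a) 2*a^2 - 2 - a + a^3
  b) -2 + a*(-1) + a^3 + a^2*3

Expanding (-1 + a) * (2 + a) * (a + 1):
= 2*a^2 - 2 - a + a^3
a) 2*a^2 - 2 - a + a^3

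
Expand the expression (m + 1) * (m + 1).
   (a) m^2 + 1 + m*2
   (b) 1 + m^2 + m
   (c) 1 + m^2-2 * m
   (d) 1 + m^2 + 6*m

Expanding (m + 1) * (m + 1):
= m^2 + 1 + m*2
a) m^2 + 1 + m*2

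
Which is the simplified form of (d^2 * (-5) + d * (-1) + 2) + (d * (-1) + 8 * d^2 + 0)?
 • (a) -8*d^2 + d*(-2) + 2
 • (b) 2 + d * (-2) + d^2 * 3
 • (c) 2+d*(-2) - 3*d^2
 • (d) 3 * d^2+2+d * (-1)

Adding the polynomials and combining like terms:
(d^2*(-5) + d*(-1) + 2) + (d*(-1) + 8*d^2 + 0)
= 2 + d * (-2) + d^2 * 3
b) 2 + d * (-2) + d^2 * 3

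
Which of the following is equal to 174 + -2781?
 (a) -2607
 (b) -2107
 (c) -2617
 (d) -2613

174 + -2781 = -2607
a) -2607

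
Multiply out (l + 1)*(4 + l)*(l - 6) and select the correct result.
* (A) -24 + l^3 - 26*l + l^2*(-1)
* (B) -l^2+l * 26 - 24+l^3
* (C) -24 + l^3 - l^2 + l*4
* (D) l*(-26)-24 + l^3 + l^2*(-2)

Expanding (l + 1)*(4 + l)*(l - 6):
= -24 + l^3 - 26*l + l^2*(-1)
A) -24 + l^3 - 26*l + l^2*(-1)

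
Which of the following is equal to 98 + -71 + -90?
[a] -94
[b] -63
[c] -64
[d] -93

First: 98 + -71 = 27
Then: 27 + -90 = -63
b) -63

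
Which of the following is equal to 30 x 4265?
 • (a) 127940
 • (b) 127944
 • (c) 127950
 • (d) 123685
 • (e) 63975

30 * 4265 = 127950
c) 127950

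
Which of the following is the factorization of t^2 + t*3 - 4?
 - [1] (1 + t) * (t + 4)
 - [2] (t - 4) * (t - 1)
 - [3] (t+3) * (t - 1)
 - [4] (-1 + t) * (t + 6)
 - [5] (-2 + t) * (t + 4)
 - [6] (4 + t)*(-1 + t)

We need to factor t^2 + t*3 - 4.
The factored form is (4 + t)*(-1 + t).
6) (4 + t)*(-1 + t)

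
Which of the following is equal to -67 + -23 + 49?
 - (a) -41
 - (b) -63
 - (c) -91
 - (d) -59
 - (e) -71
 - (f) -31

First: -67 + -23 = -90
Then: -90 + 49 = -41
a) -41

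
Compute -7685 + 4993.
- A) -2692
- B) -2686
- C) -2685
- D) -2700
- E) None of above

-7685 + 4993 = -2692
A) -2692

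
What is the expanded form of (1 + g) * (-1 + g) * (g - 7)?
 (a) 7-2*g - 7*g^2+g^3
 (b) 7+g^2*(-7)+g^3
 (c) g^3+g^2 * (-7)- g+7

Expanding (1 + g) * (-1 + g) * (g - 7):
= g^3+g^2 * (-7)- g+7
c) g^3+g^2 * (-7)- g+7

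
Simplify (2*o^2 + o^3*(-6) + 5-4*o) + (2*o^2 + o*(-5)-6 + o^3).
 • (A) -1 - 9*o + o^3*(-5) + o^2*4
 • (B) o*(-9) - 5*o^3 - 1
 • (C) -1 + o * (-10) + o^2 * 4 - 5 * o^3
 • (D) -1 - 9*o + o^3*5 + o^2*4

Adding the polynomials and combining like terms:
(2*o^2 + o^3*(-6) + 5 - 4*o) + (2*o^2 + o*(-5) - 6 + o^3)
= -1 - 9*o + o^3*(-5) + o^2*4
A) -1 - 9*o + o^3*(-5) + o^2*4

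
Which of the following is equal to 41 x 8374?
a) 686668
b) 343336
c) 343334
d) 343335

41 * 8374 = 343334
c) 343334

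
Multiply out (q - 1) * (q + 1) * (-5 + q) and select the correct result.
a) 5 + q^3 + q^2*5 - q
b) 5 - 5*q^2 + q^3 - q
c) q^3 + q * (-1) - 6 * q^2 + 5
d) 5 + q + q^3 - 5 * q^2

Expanding (q - 1) * (q + 1) * (-5 + q):
= 5 - 5*q^2 + q^3 - q
b) 5 - 5*q^2 + q^3 - q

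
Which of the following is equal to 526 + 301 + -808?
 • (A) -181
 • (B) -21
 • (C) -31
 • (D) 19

First: 526 + 301 = 827
Then: 827 + -808 = 19
D) 19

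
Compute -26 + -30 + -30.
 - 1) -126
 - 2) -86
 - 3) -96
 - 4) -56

First: -26 + -30 = -56
Then: -56 + -30 = -86
2) -86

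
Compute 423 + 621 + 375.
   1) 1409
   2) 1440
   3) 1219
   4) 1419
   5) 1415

First: 423 + 621 = 1044
Then: 1044 + 375 = 1419
4) 1419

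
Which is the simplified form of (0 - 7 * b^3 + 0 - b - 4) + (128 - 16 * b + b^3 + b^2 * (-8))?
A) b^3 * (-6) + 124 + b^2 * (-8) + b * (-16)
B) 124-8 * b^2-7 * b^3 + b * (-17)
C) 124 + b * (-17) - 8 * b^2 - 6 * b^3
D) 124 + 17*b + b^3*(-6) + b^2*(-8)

Adding the polynomials and combining like terms:
(0 - 7*b^3 + 0 - b - 4) + (128 - 16*b + b^3 + b^2*(-8))
= 124 + b * (-17) - 8 * b^2 - 6 * b^3
C) 124 + b * (-17) - 8 * b^2 - 6 * b^3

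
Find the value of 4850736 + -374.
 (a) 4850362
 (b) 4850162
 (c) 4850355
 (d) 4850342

4850736 + -374 = 4850362
a) 4850362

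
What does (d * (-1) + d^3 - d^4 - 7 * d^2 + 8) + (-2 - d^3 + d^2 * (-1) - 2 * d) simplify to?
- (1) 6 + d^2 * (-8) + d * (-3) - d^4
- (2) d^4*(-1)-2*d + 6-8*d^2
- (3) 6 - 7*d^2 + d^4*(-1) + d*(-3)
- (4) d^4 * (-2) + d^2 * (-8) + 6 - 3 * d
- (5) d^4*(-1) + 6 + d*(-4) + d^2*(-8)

Adding the polynomials and combining like terms:
(d*(-1) + d^3 - d^4 - 7*d^2 + 8) + (-2 - d^3 + d^2*(-1) - 2*d)
= 6 + d^2 * (-8) + d * (-3) - d^4
1) 6 + d^2 * (-8) + d * (-3) - d^4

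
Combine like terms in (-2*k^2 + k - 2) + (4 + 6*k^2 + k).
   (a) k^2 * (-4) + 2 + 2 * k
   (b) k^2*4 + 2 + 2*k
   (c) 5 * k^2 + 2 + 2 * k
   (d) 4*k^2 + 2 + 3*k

Adding the polynomials and combining like terms:
(-2*k^2 + k - 2) + (4 + 6*k^2 + k)
= k^2*4 + 2 + 2*k
b) k^2*4 + 2 + 2*k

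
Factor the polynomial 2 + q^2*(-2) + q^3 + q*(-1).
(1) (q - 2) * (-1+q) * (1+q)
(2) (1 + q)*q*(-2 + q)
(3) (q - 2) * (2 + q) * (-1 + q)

We need to factor 2 + q^2*(-2) + q^3 + q*(-1).
The factored form is (q - 2) * (-1+q) * (1+q).
1) (q - 2) * (-1+q) * (1+q)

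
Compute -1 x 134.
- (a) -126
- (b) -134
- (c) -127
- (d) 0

-1 * 134 = -134
b) -134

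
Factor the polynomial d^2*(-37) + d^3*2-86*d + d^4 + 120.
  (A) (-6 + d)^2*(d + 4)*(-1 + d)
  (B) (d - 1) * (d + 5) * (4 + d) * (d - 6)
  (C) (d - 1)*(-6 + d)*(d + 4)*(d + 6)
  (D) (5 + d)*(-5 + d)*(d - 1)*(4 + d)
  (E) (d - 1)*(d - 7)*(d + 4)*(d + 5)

We need to factor d^2*(-37) + d^3*2-86*d + d^4 + 120.
The factored form is (d - 1) * (d + 5) * (4 + d) * (d - 6).
B) (d - 1) * (d + 5) * (4 + d) * (d - 6)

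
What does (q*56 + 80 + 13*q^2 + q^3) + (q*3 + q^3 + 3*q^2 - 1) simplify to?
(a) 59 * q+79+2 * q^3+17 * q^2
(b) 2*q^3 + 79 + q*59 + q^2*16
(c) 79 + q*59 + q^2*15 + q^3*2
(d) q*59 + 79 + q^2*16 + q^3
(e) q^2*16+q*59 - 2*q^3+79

Adding the polynomials and combining like terms:
(q*56 + 80 + 13*q^2 + q^3) + (q*3 + q^3 + 3*q^2 - 1)
= 2*q^3 + 79 + q*59 + q^2*16
b) 2*q^3 + 79 + q*59 + q^2*16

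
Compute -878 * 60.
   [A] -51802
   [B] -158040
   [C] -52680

-878 * 60 = -52680
C) -52680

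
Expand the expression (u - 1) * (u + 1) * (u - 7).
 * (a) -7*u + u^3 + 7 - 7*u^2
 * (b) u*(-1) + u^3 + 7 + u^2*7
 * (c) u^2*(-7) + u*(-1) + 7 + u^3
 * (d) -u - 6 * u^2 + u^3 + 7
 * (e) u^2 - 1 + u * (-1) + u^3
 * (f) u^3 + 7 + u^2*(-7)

Expanding (u - 1) * (u + 1) * (u - 7):
= u^2*(-7) + u*(-1) + 7 + u^3
c) u^2*(-7) + u*(-1) + 7 + u^3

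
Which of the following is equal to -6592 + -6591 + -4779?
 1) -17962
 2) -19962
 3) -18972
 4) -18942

First: -6592 + -6591 = -13183
Then: -13183 + -4779 = -17962
1) -17962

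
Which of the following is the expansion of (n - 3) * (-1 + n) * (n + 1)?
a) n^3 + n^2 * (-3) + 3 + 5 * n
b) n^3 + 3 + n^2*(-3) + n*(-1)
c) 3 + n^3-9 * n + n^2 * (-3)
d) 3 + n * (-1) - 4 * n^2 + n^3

Expanding (n - 3) * (-1 + n) * (n + 1):
= n^3 + 3 + n^2*(-3) + n*(-1)
b) n^3 + 3 + n^2*(-3) + n*(-1)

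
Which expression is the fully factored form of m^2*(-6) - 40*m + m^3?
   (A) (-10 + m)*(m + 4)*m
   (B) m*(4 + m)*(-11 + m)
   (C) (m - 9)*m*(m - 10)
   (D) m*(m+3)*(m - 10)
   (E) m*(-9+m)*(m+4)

We need to factor m^2*(-6) - 40*m + m^3.
The factored form is (-10 + m)*(m + 4)*m.
A) (-10 + m)*(m + 4)*m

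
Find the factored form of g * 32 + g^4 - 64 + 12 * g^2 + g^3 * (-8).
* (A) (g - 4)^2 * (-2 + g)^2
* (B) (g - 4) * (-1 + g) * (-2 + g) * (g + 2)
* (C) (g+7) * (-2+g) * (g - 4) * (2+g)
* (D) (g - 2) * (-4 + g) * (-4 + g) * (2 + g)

We need to factor g * 32 + g^4 - 64 + 12 * g^2 + g^3 * (-8).
The factored form is (g - 2) * (-4 + g) * (-4 + g) * (2 + g).
D) (g - 2) * (-4 + g) * (-4 + g) * (2 + g)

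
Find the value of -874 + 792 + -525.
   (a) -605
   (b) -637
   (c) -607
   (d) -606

First: -874 + 792 = -82
Then: -82 + -525 = -607
c) -607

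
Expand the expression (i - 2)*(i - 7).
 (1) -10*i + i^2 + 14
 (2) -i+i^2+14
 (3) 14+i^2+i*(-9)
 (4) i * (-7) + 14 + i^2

Expanding (i - 2)*(i - 7):
= 14+i^2+i*(-9)
3) 14+i^2+i*(-9)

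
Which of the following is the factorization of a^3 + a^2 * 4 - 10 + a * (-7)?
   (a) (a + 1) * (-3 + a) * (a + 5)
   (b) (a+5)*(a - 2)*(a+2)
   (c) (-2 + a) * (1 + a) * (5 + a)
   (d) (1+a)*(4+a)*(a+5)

We need to factor a^3 + a^2 * 4 - 10 + a * (-7).
The factored form is (-2 + a) * (1 + a) * (5 + a).
c) (-2 + a) * (1 + a) * (5 + a)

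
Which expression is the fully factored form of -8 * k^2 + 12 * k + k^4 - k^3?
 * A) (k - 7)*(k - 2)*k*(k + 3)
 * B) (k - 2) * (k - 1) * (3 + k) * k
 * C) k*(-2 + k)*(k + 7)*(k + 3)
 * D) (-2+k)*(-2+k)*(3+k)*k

We need to factor -8 * k^2 + 12 * k + k^4 - k^3.
The factored form is (-2+k)*(-2+k)*(3+k)*k.
D) (-2+k)*(-2+k)*(3+k)*k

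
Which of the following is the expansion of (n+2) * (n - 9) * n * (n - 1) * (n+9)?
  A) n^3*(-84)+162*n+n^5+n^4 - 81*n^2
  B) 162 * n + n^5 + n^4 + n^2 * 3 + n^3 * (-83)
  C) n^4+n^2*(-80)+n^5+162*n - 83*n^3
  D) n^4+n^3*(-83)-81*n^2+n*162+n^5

Expanding (n+2) * (n - 9) * n * (n - 1) * (n+9):
= n^4+n^3*(-83)-81*n^2+n*162+n^5
D) n^4+n^3*(-83)-81*n^2+n*162+n^5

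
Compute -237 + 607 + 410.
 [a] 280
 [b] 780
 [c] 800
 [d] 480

First: -237 + 607 = 370
Then: 370 + 410 = 780
b) 780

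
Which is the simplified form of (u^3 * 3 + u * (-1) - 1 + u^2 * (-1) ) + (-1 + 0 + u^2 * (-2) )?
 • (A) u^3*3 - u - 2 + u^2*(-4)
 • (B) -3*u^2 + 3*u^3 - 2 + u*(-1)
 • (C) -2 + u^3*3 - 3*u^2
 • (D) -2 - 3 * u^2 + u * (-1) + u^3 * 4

Adding the polynomials and combining like terms:
(u^3*3 + u*(-1) - 1 + u^2*(-1)) + (-1 + 0 + u^2*(-2))
= -3*u^2 + 3*u^3 - 2 + u*(-1)
B) -3*u^2 + 3*u^3 - 2 + u*(-1)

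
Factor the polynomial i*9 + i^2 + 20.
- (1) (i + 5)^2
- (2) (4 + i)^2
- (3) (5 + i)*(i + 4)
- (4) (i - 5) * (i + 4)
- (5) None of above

We need to factor i*9 + i^2 + 20.
The factored form is (5 + i)*(i + 4).
3) (5 + i)*(i + 4)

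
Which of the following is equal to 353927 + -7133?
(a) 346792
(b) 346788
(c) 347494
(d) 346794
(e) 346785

353927 + -7133 = 346794
d) 346794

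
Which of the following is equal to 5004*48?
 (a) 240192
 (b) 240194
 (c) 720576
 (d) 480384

5004 * 48 = 240192
a) 240192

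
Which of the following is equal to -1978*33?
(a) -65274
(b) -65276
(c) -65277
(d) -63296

-1978 * 33 = -65274
a) -65274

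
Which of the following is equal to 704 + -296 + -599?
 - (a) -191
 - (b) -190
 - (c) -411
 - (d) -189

First: 704 + -296 = 408
Then: 408 + -599 = -191
a) -191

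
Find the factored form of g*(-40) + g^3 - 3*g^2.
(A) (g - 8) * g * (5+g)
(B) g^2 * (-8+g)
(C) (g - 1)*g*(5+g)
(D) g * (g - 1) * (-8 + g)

We need to factor g*(-40) + g^3 - 3*g^2.
The factored form is (g - 8) * g * (5+g).
A) (g - 8) * g * (5+g)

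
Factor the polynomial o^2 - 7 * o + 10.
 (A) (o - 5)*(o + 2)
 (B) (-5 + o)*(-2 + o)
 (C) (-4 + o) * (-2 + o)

We need to factor o^2 - 7 * o + 10.
The factored form is (-5 + o)*(-2 + o).
B) (-5 + o)*(-2 + o)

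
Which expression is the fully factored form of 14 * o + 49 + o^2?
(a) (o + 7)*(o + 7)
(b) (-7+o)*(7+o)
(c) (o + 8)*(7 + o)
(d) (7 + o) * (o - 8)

We need to factor 14 * o + 49 + o^2.
The factored form is (o + 7)*(o + 7).
a) (o + 7)*(o + 7)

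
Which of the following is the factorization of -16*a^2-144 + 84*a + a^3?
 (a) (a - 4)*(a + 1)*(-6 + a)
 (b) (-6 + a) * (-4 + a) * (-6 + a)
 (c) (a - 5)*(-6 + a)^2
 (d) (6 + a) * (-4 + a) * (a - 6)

We need to factor -16*a^2-144 + 84*a + a^3.
The factored form is (-6 + a) * (-4 + a) * (-6 + a).
b) (-6 + a) * (-4 + a) * (-6 + a)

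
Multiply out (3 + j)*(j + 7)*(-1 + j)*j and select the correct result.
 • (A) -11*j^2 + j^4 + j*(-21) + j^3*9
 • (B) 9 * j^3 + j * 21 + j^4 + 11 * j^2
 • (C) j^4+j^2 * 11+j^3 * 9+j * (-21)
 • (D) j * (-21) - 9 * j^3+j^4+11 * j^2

Expanding (3 + j)*(j + 7)*(-1 + j)*j:
= j^4+j^2 * 11+j^3 * 9+j * (-21)
C) j^4+j^2 * 11+j^3 * 9+j * (-21)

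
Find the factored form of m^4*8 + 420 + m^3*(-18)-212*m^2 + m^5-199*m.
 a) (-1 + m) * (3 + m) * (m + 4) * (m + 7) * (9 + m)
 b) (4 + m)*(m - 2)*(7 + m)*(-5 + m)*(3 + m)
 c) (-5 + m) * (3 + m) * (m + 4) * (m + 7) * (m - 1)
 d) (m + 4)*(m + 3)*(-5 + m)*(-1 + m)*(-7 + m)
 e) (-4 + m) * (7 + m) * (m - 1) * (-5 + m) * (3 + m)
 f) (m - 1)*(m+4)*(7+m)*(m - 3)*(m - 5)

We need to factor m^4*8 + 420 + m^3*(-18)-212*m^2 + m^5-199*m.
The factored form is (-5 + m) * (3 + m) * (m + 4) * (m + 7) * (m - 1).
c) (-5 + m) * (3 + m) * (m + 4) * (m + 7) * (m - 1)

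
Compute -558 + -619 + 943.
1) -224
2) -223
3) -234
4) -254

First: -558 + -619 = -1177
Then: -1177 + 943 = -234
3) -234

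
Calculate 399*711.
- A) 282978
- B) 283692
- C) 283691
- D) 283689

399 * 711 = 283689
D) 283689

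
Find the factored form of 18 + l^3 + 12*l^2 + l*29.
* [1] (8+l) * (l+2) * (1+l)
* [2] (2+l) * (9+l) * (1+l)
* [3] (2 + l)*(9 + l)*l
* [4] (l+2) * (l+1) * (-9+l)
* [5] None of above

We need to factor 18 + l^3 + 12*l^2 + l*29.
The factored form is (2+l) * (9+l) * (1+l).
2) (2+l) * (9+l) * (1+l)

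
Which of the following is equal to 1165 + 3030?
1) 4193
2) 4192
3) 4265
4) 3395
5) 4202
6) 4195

1165 + 3030 = 4195
6) 4195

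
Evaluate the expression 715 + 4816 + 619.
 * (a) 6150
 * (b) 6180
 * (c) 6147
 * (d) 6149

First: 715 + 4816 = 5531
Then: 5531 + 619 = 6150
a) 6150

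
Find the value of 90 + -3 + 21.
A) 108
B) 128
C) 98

First: 90 + -3 = 87
Then: 87 + 21 = 108
A) 108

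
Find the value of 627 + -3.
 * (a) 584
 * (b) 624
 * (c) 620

627 + -3 = 624
b) 624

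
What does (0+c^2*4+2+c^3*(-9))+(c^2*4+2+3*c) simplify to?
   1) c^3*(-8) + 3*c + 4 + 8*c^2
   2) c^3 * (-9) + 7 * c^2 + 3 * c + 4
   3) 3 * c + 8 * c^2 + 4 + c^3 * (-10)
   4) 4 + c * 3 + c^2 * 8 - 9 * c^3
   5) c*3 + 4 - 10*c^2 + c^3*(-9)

Adding the polynomials and combining like terms:
(0 + c^2*4 + 2 + c^3*(-9)) + (c^2*4 + 2 + 3*c)
= 4 + c * 3 + c^2 * 8 - 9 * c^3
4) 4 + c * 3 + c^2 * 8 - 9 * c^3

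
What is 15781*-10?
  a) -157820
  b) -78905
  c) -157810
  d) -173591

15781 * -10 = -157810
c) -157810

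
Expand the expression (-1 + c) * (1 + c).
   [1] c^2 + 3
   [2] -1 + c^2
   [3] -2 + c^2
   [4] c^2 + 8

Expanding (-1 + c) * (1 + c):
= -1 + c^2
2) -1 + c^2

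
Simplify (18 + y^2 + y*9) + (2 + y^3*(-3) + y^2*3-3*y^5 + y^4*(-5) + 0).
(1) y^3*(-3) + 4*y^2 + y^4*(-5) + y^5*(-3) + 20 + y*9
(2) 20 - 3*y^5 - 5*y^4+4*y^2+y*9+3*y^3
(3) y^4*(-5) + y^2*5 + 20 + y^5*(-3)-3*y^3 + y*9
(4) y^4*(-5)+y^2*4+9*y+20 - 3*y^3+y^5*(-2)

Adding the polynomials and combining like terms:
(18 + y^2 + y*9) + (2 + y^3*(-3) + y^2*3 - 3*y^5 + y^4*(-5) + 0)
= y^3*(-3) + 4*y^2 + y^4*(-5) + y^5*(-3) + 20 + y*9
1) y^3*(-3) + 4*y^2 + y^4*(-5) + y^5*(-3) + 20 + y*9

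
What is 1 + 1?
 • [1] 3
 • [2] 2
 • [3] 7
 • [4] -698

1 + 1 = 2
2) 2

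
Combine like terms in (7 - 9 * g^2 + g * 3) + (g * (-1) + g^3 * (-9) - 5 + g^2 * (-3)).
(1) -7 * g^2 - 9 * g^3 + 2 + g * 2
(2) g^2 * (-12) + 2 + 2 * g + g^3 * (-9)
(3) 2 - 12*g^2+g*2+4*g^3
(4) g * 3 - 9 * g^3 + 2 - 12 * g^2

Adding the polynomials and combining like terms:
(7 - 9*g^2 + g*3) + (g*(-1) + g^3*(-9) - 5 + g^2*(-3))
= g^2 * (-12) + 2 + 2 * g + g^3 * (-9)
2) g^2 * (-12) + 2 + 2 * g + g^3 * (-9)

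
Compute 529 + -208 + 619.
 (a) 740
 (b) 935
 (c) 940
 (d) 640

First: 529 + -208 = 321
Then: 321 + 619 = 940
c) 940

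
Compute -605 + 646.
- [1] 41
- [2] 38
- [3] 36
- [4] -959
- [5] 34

-605 + 646 = 41
1) 41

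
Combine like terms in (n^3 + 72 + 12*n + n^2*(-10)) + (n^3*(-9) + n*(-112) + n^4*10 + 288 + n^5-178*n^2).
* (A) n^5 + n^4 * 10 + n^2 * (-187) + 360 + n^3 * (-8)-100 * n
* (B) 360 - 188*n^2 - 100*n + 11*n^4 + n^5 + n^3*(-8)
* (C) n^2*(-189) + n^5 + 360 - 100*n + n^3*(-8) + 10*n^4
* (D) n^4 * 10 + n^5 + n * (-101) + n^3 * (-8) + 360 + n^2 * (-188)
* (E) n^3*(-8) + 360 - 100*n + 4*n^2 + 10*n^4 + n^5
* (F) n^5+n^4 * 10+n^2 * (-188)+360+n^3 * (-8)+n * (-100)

Adding the polynomials and combining like terms:
(n^3 + 72 + 12*n + n^2*(-10)) + (n^3*(-9) + n*(-112) + n^4*10 + 288 + n^5 - 178*n^2)
= n^5+n^4 * 10+n^2 * (-188)+360+n^3 * (-8)+n * (-100)
F) n^5+n^4 * 10+n^2 * (-188)+360+n^3 * (-8)+n * (-100)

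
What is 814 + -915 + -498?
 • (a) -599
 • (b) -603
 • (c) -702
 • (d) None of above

First: 814 + -915 = -101
Then: -101 + -498 = -599
a) -599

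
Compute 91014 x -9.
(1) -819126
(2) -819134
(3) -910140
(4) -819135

91014 * -9 = -819126
1) -819126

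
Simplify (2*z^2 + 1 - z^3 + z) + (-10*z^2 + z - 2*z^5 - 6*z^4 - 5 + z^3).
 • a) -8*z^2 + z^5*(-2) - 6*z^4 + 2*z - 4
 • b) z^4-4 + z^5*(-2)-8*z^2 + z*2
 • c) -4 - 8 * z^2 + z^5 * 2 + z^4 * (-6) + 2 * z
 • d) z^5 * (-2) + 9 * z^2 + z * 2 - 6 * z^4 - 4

Adding the polynomials and combining like terms:
(2*z^2 + 1 - z^3 + z) + (-10*z^2 + z - 2*z^5 - 6*z^4 - 5 + z^3)
= -8*z^2 + z^5*(-2) - 6*z^4 + 2*z - 4
a) -8*z^2 + z^5*(-2) - 6*z^4 + 2*z - 4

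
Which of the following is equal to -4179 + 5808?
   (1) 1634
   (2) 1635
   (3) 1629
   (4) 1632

-4179 + 5808 = 1629
3) 1629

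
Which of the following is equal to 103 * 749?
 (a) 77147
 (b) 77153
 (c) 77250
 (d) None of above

103 * 749 = 77147
a) 77147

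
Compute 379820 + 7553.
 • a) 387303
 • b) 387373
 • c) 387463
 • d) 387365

379820 + 7553 = 387373
b) 387373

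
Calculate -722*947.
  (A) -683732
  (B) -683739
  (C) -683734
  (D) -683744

-722 * 947 = -683734
C) -683734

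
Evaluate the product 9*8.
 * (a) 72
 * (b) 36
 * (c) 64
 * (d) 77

9 * 8 = 72
a) 72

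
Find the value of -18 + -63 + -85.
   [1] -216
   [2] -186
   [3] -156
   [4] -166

First: -18 + -63 = -81
Then: -81 + -85 = -166
4) -166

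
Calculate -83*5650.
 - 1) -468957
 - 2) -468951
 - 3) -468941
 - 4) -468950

-83 * 5650 = -468950
4) -468950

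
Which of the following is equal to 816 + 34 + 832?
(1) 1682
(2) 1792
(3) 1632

First: 816 + 34 = 850
Then: 850 + 832 = 1682
1) 1682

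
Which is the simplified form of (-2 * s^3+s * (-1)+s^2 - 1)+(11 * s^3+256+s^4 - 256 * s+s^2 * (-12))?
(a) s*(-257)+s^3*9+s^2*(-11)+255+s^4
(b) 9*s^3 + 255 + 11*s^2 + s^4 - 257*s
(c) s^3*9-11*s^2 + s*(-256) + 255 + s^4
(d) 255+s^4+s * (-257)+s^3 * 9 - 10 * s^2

Adding the polynomials and combining like terms:
(-2*s^3 + s*(-1) + s^2 - 1) + (11*s^3 + 256 + s^4 - 256*s + s^2*(-12))
= s*(-257)+s^3*9+s^2*(-11)+255+s^4
a) s*(-257)+s^3*9+s^2*(-11)+255+s^4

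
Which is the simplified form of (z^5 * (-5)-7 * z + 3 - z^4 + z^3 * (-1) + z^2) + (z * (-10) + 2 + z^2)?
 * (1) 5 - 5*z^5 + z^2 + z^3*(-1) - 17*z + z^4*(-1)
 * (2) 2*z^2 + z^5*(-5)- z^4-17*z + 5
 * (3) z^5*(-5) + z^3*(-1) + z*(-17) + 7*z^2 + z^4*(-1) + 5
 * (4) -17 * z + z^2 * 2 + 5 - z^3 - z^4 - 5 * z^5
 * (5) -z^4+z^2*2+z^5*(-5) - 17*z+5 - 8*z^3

Adding the polynomials and combining like terms:
(z^5*(-5) - 7*z + 3 - z^4 + z^3*(-1) + z^2) + (z*(-10) + 2 + z^2)
= -17 * z + z^2 * 2 + 5 - z^3 - z^4 - 5 * z^5
4) -17 * z + z^2 * 2 + 5 - z^3 - z^4 - 5 * z^5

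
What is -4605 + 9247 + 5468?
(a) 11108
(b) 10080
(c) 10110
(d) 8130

First: -4605 + 9247 = 4642
Then: 4642 + 5468 = 10110
c) 10110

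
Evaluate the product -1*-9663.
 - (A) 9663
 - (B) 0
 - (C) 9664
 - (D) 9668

-1 * -9663 = 9663
A) 9663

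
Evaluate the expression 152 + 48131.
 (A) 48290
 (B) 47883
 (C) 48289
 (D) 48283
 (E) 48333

152 + 48131 = 48283
D) 48283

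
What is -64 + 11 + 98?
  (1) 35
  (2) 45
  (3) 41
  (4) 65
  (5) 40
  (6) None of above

First: -64 + 11 = -53
Then: -53 + 98 = 45
2) 45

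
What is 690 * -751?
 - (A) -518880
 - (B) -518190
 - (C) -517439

690 * -751 = -518190
B) -518190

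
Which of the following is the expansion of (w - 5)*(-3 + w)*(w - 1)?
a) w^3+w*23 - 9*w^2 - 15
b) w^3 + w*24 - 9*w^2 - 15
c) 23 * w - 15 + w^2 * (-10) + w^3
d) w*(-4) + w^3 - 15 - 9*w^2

Expanding (w - 5)*(-3 + w)*(w - 1):
= w^3+w*23 - 9*w^2 - 15
a) w^3+w*23 - 9*w^2 - 15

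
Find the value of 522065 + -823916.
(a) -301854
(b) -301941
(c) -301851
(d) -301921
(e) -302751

522065 + -823916 = -301851
c) -301851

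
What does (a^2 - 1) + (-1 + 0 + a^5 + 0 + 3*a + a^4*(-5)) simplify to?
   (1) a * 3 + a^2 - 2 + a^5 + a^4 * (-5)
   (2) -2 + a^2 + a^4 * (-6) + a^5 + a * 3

Adding the polynomials and combining like terms:
(a^2 - 1) + (-1 + 0 + a^5 + 0 + 3*a + a^4*(-5))
= a * 3 + a^2 - 2 + a^5 + a^4 * (-5)
1) a * 3 + a^2 - 2 + a^5 + a^4 * (-5)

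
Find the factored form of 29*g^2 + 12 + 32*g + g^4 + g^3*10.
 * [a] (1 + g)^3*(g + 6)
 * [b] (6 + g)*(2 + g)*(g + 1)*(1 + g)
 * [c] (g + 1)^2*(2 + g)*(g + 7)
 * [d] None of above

We need to factor 29*g^2 + 12 + 32*g + g^4 + g^3*10.
The factored form is (6 + g)*(2 + g)*(g + 1)*(1 + g).
b) (6 + g)*(2 + g)*(g + 1)*(1 + g)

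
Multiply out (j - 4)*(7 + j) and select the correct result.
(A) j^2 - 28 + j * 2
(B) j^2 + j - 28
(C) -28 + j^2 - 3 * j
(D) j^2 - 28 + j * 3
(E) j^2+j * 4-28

Expanding (j - 4)*(7 + j):
= j^2 - 28 + j * 3
D) j^2 - 28 + j * 3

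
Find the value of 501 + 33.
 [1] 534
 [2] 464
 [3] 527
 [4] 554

501 + 33 = 534
1) 534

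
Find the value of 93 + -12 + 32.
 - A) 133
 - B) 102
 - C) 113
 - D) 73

First: 93 + -12 = 81
Then: 81 + 32 = 113
C) 113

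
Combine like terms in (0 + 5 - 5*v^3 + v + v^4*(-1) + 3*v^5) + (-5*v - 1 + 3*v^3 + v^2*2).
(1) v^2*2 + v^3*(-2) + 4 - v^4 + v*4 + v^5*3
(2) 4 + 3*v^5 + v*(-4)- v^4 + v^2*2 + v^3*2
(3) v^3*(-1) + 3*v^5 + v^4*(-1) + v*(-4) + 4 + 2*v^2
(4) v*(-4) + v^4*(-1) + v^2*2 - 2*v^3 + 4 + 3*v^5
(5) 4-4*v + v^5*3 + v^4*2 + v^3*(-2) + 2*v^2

Adding the polynomials and combining like terms:
(0 + 5 - 5*v^3 + v + v^4*(-1) + 3*v^5) + (-5*v - 1 + 3*v^3 + v^2*2)
= v*(-4) + v^4*(-1) + v^2*2 - 2*v^3 + 4 + 3*v^5
4) v*(-4) + v^4*(-1) + v^2*2 - 2*v^3 + 4 + 3*v^5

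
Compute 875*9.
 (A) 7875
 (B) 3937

875 * 9 = 7875
A) 7875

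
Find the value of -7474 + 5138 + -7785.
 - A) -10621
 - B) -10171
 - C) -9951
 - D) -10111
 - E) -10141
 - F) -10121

First: -7474 + 5138 = -2336
Then: -2336 + -7785 = -10121
F) -10121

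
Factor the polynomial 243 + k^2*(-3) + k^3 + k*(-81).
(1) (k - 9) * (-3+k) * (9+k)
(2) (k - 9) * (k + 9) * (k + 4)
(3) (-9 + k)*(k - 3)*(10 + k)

We need to factor 243 + k^2*(-3) + k^3 + k*(-81).
The factored form is (k - 9) * (-3+k) * (9+k).
1) (k - 9) * (-3+k) * (9+k)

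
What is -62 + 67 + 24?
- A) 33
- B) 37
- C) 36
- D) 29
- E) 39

First: -62 + 67 = 5
Then: 5 + 24 = 29
D) 29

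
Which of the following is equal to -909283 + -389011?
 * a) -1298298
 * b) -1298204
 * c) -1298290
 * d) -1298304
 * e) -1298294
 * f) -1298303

-909283 + -389011 = -1298294
e) -1298294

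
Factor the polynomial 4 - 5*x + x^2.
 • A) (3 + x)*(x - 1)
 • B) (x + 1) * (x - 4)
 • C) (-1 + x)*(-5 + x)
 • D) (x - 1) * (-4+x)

We need to factor 4 - 5*x + x^2.
The factored form is (x - 1) * (-4+x).
D) (x - 1) * (-4+x)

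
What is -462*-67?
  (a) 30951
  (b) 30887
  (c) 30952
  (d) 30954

-462 * -67 = 30954
d) 30954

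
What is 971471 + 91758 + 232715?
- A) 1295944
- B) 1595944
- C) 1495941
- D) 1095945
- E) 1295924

First: 971471 + 91758 = 1063229
Then: 1063229 + 232715 = 1295944
A) 1295944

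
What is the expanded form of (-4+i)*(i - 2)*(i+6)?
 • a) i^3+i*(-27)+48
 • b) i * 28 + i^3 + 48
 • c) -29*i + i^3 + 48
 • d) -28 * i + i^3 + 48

Expanding (-4+i)*(i - 2)*(i+6):
= -28 * i + i^3 + 48
d) -28 * i + i^3 + 48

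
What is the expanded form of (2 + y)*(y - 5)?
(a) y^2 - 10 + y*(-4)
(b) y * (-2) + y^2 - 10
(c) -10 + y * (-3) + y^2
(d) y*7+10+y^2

Expanding (2 + y)*(y - 5):
= -10 + y * (-3) + y^2
c) -10 + y * (-3) + y^2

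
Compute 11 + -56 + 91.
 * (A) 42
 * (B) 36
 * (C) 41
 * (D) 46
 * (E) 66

First: 11 + -56 = -45
Then: -45 + 91 = 46
D) 46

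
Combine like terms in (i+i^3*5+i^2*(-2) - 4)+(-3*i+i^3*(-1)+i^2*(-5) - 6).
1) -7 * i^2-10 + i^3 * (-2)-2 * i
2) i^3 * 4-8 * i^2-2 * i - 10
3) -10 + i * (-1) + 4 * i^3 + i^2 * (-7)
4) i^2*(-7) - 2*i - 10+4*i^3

Adding the polynomials and combining like terms:
(i + i^3*5 + i^2*(-2) - 4) + (-3*i + i^3*(-1) + i^2*(-5) - 6)
= i^2*(-7) - 2*i - 10+4*i^3
4) i^2*(-7) - 2*i - 10+4*i^3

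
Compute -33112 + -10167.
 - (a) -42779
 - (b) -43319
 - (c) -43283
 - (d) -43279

-33112 + -10167 = -43279
d) -43279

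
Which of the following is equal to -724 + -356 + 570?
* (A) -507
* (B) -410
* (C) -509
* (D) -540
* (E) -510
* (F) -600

First: -724 + -356 = -1080
Then: -1080 + 570 = -510
E) -510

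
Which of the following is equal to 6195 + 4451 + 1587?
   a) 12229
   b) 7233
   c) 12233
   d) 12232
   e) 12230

First: 6195 + 4451 = 10646
Then: 10646 + 1587 = 12233
c) 12233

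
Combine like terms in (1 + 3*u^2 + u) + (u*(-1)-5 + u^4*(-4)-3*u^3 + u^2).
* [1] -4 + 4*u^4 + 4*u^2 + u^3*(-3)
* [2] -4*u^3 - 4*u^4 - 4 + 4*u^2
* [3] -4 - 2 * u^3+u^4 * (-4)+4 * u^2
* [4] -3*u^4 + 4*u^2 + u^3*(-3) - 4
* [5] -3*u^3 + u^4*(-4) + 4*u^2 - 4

Adding the polynomials and combining like terms:
(1 + 3*u^2 + u) + (u*(-1) - 5 + u^4*(-4) - 3*u^3 + u^2)
= -3*u^3 + u^4*(-4) + 4*u^2 - 4
5) -3*u^3 + u^4*(-4) + 4*u^2 - 4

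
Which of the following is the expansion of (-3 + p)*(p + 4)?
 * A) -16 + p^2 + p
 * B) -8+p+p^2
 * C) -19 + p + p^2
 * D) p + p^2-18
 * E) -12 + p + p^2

Expanding (-3 + p)*(p + 4):
= -12 + p + p^2
E) -12 + p + p^2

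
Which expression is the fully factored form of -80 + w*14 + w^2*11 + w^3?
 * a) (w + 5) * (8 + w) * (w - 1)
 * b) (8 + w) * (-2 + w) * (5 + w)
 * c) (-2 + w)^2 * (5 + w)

We need to factor -80 + w*14 + w^2*11 + w^3.
The factored form is (8 + w) * (-2 + w) * (5 + w).
b) (8 + w) * (-2 + w) * (5 + w)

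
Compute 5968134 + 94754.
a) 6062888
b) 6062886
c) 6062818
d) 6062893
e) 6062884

5968134 + 94754 = 6062888
a) 6062888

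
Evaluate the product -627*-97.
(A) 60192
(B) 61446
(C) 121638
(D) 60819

-627 * -97 = 60819
D) 60819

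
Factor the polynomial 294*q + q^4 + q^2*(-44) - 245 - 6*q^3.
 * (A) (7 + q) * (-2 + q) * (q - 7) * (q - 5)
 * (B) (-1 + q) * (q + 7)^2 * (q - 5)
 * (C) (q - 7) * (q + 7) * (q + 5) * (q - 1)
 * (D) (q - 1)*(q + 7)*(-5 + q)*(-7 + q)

We need to factor 294*q + q^4 + q^2*(-44) - 245 - 6*q^3.
The factored form is (q - 1)*(q + 7)*(-5 + q)*(-7 + q).
D) (q - 1)*(q + 7)*(-5 + q)*(-7 + q)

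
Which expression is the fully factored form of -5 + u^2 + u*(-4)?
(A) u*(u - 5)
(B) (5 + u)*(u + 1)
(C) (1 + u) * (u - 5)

We need to factor -5 + u^2 + u*(-4).
The factored form is (1 + u) * (u - 5).
C) (1 + u) * (u - 5)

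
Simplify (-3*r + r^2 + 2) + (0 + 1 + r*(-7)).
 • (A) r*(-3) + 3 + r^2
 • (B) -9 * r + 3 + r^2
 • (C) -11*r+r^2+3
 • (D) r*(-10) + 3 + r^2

Adding the polynomials and combining like terms:
(-3*r + r^2 + 2) + (0 + 1 + r*(-7))
= r*(-10) + 3 + r^2
D) r*(-10) + 3 + r^2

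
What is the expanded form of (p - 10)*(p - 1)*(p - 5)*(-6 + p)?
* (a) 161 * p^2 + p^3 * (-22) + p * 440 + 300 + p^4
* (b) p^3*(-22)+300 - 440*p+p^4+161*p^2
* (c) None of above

Expanding (p - 10)*(p - 1)*(p - 5)*(-6 + p):
= p^3*(-22)+300 - 440*p+p^4+161*p^2
b) p^3*(-22)+300 - 440*p+p^4+161*p^2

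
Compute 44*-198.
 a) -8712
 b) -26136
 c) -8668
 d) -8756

44 * -198 = -8712
a) -8712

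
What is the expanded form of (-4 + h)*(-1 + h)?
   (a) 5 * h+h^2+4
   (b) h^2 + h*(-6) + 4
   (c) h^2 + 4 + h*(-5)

Expanding (-4 + h)*(-1 + h):
= h^2 + 4 + h*(-5)
c) h^2 + 4 + h*(-5)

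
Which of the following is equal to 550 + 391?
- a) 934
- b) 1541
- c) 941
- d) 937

550 + 391 = 941
c) 941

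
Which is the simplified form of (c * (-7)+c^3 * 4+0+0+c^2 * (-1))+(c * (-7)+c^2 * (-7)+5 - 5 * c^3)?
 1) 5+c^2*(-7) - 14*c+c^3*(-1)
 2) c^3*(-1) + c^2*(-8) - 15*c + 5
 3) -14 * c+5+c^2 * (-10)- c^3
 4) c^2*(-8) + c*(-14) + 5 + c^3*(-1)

Adding the polynomials and combining like terms:
(c*(-7) + c^3*4 + 0 + 0 + c^2*(-1)) + (c*(-7) + c^2*(-7) + 5 - 5*c^3)
= c^2*(-8) + c*(-14) + 5 + c^3*(-1)
4) c^2*(-8) + c*(-14) + 5 + c^3*(-1)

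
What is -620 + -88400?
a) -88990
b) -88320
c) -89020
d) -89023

-620 + -88400 = -89020
c) -89020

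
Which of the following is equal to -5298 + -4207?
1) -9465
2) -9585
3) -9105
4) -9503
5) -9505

-5298 + -4207 = -9505
5) -9505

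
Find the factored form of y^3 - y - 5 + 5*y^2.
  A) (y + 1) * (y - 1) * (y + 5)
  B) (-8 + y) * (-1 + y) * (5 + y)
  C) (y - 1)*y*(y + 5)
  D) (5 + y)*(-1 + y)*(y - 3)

We need to factor y^3 - y - 5 + 5*y^2.
The factored form is (y + 1) * (y - 1) * (y + 5).
A) (y + 1) * (y - 1) * (y + 5)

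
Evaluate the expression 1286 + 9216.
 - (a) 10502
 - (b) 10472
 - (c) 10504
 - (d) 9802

1286 + 9216 = 10502
a) 10502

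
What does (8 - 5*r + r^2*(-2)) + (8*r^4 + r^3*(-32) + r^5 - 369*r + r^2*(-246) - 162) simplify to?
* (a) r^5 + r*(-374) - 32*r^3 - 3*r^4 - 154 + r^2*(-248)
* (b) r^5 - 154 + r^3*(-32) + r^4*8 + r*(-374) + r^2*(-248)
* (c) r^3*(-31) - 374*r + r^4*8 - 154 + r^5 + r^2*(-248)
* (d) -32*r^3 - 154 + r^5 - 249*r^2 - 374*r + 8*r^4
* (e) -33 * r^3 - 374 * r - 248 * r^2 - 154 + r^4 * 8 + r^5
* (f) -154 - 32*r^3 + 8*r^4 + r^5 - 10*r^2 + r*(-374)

Adding the polynomials and combining like terms:
(8 - 5*r + r^2*(-2)) + (8*r^4 + r^3*(-32) + r^5 - 369*r + r^2*(-246) - 162)
= r^5 - 154 + r^3*(-32) + r^4*8 + r*(-374) + r^2*(-248)
b) r^5 - 154 + r^3*(-32) + r^4*8 + r*(-374) + r^2*(-248)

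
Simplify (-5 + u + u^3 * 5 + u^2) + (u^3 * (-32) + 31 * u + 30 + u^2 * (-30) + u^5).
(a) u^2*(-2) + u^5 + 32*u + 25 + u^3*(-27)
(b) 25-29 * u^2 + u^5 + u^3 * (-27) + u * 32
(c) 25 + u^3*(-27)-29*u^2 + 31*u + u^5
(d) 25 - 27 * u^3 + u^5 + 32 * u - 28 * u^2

Adding the polynomials and combining like terms:
(-5 + u + u^3*5 + u^2) + (u^3*(-32) + 31*u + 30 + u^2*(-30) + u^5)
= 25-29 * u^2 + u^5 + u^3 * (-27) + u * 32
b) 25-29 * u^2 + u^5 + u^3 * (-27) + u * 32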